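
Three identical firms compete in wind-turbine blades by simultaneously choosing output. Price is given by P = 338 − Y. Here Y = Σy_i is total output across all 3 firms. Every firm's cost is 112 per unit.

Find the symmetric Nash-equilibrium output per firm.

A representative firm's profit is π_i = y_i(338 − Y) − 112y_i, with Y = y_i + Σ_{j≠i} y_j.
First-order condition: 226 − 2y_i − Σ_{j≠i} y_j = 0.
Imposing symmetry (y_j = y for all j) turns Σ_{j≠i} y_j into 2y, so 226 = 4y and y = 56.5.

56.5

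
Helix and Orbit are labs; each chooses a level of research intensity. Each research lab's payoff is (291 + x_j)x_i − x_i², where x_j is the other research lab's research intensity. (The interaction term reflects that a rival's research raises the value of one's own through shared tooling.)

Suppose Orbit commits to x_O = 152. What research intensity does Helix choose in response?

Helix's payoff is (291 + x_O)x_H − x_H².
∂π/∂x_H = 291 + x_O − 2x_H = 0, so x_H = 145.5 + 0.5x_O.
At x_O = 152: x_H = 145.5 + 0.5·152 = 221.5.

221.5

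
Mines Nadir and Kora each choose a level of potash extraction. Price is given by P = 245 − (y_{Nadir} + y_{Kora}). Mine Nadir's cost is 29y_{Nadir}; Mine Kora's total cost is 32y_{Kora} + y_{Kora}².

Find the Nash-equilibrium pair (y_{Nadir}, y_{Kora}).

93, 30

Mine Nadir's profit: π = y_{Nadir}(245 − (y_{Nadir} + y_{Kora})) − 29y_{Nadir}.
∂π/∂y_{Nadir} = 216 − 2y_{Nadir} − y_{Kora} = 0, so y_{Nadir} = 108 − 0.5y_{Kora}.
For Kora: ∂π/∂y_{Kora} = 213 − 4y_{Kora} − y_{Nadir} = 0 ⇒ y_{Kora} = 53.25 − 0.25y_{Nadir}.
Substituting the second reaction function into the first: y_{Nadir} = 108 − 0.5(53.25 − 0.25y_{Nadir}), which gives 0.875y_{Nadir} = 81.375 ⇒ y_{Nadir} = 93.
Then y_{Kora} = 53.25 − 0.25·93 = 30.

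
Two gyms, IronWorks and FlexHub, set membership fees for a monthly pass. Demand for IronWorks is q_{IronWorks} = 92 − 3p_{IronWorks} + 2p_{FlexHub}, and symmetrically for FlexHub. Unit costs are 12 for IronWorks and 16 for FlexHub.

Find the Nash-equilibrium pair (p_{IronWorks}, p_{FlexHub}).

IronWorks's profit: π = (p_{IronWorks} − 12)(92 − 3p_{IronWorks} + 2p_{FlexHub}).
∂π/∂p_{IronWorks} = 128 − 6p_{IronWorks} + 2p_{FlexHub} = 0 ⇒ p_{IronWorks} = 64/3 + (1/3)p_{FlexHub}.
Similarly p_{FlexHub} = 70/3 + (1/3)p_{IronWorks}.
Plugging p_{FlexHub} into IronWorks's best response: p_{IronWorks} = 64/3 + (1/3)(70/3 + (1/3)p_{IronWorks}) ⇒ (8/9)p_{IronWorks} = 262/9, so p_{IronWorks} = 32.75.
Then p_{FlexHub} = 70/3 + (1/3)·32.75 = 34.25.

32.75, 34.25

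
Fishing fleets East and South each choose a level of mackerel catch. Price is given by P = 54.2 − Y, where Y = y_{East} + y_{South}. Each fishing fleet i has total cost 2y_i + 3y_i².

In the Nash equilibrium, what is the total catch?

11.6

Fishing fleet East's profit: π = y_{East}(54.2 − (y_{East} + y_{South})) − 2y_{East} − 3y_{East}².
∂π/∂y_{East} = 52.2 − 8y_{East} − y_{South} = 0, so y_{East} = 6.525 − 0.125y_{South}.
Setting y_{East} = y_{South} in the reaction function: y_{East} = 6.525 − 0.125y_{East}, so y_{East} = 6.525 / 1.125 = 5.8.
Total catch: 5.8 + 5.8 = 11.6.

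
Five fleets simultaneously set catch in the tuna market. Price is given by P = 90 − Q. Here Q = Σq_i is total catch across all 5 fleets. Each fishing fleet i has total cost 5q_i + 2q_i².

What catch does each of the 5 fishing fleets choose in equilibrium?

A representative fishing fleet's profit is π_i = q_i(90 − Q) − 5q_i − 2q_i², with Q = q_i + Σ_{j≠i} q_j.
First-order condition: 85 − 6q_i − Σ_{j≠i} q_j = 0.
In a symmetric equilibrium every fishing fleet chooses the same q, so Σ_{j≠i} q_j = 4q. The condition becomes 85 − 10q = 0, giving q = 85/10 = 8.5.

8.5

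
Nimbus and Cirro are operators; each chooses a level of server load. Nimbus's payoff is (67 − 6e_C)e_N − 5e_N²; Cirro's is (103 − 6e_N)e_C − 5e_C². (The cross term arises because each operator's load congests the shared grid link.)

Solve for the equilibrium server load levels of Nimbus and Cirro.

Expanding Nimbus's payoff: 67e_N − 6e_Ce_N − 5e_N².
∂π/∂e_N = 67 − 6e_C − 10e_N = 0, so e_N = 6.7 − 0.6e_C.
Likewise for Cirro: e_C = 10.3 − 0.6e_N.
Plugging e_C into Nimbus's best response: e_N = 6.7 − 0.6(10.3 − 0.6e_N) ⇒ 0.64e_N = 0.52, so e_N = 0.8125.
Then e_C = 10.3 − 0.6·0.8125 = 9.8125.

0.8125, 9.8125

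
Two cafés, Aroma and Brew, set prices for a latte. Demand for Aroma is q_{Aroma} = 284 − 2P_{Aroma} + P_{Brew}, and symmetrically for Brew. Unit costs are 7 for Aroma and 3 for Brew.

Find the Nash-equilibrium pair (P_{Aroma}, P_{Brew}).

Aroma's profit: π = (P_{Aroma} − 7)(284 − 2P_{Aroma} + P_{Brew}).
∂π/∂P_{Aroma} = 298 − 4P_{Aroma} + P_{Brew} = 0 ⇒ P_{Aroma} = 74.5 + 0.25P_{Brew}.
Similarly P_{Brew} = 72.5 + 0.25P_{Aroma}.
Plugging P_{Brew} into Aroma's best response: P_{Aroma} = 74.5 + 0.25(72.5 + 0.25P_{Aroma}) ⇒ 0.9375P_{Aroma} = 92.625, so P_{Aroma} = 98.8.
Then P_{Brew} = 72.5 + 0.25·98.8 = 97.2.

98.8, 97.2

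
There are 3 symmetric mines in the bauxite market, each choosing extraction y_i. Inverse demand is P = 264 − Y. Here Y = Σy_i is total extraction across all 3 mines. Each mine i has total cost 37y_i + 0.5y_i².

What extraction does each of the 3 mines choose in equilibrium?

A representative mine's profit is π_i = y_i(264 − Y) − 37y_i − 0.5y_i², with Y = y_i + Σ_{j≠i} y_j.
First-order condition: 227 − 3y_i − Σ_{j≠i} y_j = 0.
Imposing symmetry (y_j = y for all j) turns Σ_{j≠i} y_j into 2y, so 227 = 5y and y = 45.4.

45.4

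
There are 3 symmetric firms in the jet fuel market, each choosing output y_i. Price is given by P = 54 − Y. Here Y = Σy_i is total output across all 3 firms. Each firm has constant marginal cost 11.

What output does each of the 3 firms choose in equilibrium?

10.75

A representative firm's profit is π_i = y_i(54 − Y) − 11y_i, with Y = y_i + Σ_{j≠i} y_j.
First-order condition: 43 − 2y_i − Σ_{j≠i} y_j = 0.
In a symmetric equilibrium every firm chooses the same y, so Σ_{j≠i} y_j = 2y. The condition becomes 43 − 4y = 0, giving y = 43/4 = 10.75.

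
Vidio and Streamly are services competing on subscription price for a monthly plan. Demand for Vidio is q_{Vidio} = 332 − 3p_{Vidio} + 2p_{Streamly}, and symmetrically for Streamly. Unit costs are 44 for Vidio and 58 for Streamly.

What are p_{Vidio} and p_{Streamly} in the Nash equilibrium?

118.625, 123.875

Vidio's profit: π = (p_{Vidio} − 44)(332 − 3p_{Vidio} + 2p_{Streamly}).
∂π/∂p_{Vidio} = 464 − 6p_{Vidio} + 2p_{Streamly} = 0 ⇒ p_{Vidio} = 232/3 + (1/3)p_{Streamly}.
Similarly p_{Streamly} = 253/3 + (1/3)p_{Vidio}.
Substituting the second reaction function into the first: p_{Vidio} = 232/3 + (1/3)(253/3 + (1/3)p_{Vidio}), which gives (8/9)p_{Vidio} = 949/9 ⇒ p_{Vidio} = 118.625.
Then p_{Streamly} = 253/3 + (1/3)·118.625 = 123.875.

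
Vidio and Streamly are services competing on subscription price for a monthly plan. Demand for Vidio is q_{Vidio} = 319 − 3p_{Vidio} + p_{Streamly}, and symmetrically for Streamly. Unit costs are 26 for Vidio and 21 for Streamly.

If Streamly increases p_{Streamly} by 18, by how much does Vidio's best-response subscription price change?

3

Vidio's profit: π = (p_{Vidio} − 26)(319 − 3p_{Vidio} + p_{Streamly}).
∂π/∂p_{Vidio} = 397 − 6p_{Vidio} + p_{Streamly} = 0 ⇒ p_{Vidio} = 397/6 + (1/6)p_{Streamly}.
The reaction-function slope is 1/6, so an 18-unit rise in p_{Streamly} moves p_{Vidio} by 1/6 × 18 = 3. Vidio's best response rises — the actions are strategic complements.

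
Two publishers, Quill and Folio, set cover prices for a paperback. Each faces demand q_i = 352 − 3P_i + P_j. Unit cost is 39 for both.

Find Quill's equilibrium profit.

Quill's profit: π = (P_{Quill} − 39)(352 − 3P_{Quill} + P_{Folio}).
∂π/∂P_{Quill} = 469 − 6P_{Quill} + P_{Folio} = 0 ⇒ P_{Quill} = 469/6 + (1/6)P_{Folio}.
By symmetry P_{Folio} = P_{Quill}; substituting into the reaction function, (5/6)P_{Quill} = 469/6 and P_{Quill} = 93.8.
q_{Quill} = 352 − 3·93.8 + 93.8 = 164.4.
Profit = (93.8 − 39)·164.4 = 9009.12.

9009.12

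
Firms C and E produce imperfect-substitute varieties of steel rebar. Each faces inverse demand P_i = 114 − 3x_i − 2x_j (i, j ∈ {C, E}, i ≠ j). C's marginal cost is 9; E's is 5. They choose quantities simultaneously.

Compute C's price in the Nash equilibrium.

47.625

Firm C's profit: π = x_C(114 − 3x_C − 2x_E) − 9x_C.
∂π/∂x_C = 105 − 6x_C − 2x_E = 0 ⇒ x_C = 17.5 − (1/3)x_E.
Similarly x_E = 109/6 − (1/3)x_C.
Plugging x_E into C's best response: x_C = 17.5 − (1/3)(109/6 − (1/3)x_C) ⇒ (8/9)x_C = 103/9, so x_C = 12.875.
Then x_E = 109/6 − (1/3)·12.875 = 13.875.
P_C = 114 − 3·12.875 − 2·13.875 = 47.625.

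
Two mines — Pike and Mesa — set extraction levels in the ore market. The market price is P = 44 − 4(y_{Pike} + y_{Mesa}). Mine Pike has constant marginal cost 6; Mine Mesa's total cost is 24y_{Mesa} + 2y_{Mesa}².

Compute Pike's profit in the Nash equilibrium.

Mine Pike's profit: π = y_{Pike}(44 − 4(y_{Pike} + y_{Mesa})) − 6y_{Pike}.
∂π/∂y_{Pike} = 38 − 8y_{Pike} − 4y_{Mesa} = 0, so y_{Pike} = 4.75 − 0.5y_{Mesa}.
For Mesa: ∂π/∂y_{Mesa} = 20 − 12y_{Mesa} − 4y_{Pike} = 0 ⇒ y_{Mesa} = 5/3 − (1/3)y_{Pike}.
Solving the two reaction functions simultaneously: (1 − (−0.5)(−1/3))y_{Pike} = 4.75 − 0.5·(5/3), so (5/6)y_{Pike} = 47/12 and y_{Pike} = 4.7.
Then y_{Mesa} = 5/3 − (1/3)·4.7 = 0.1.
Price P = 44 − 4·4.8 = 24.8.
Pike's profit: (24.8 − 6)·4.7 = 88.36.

88.36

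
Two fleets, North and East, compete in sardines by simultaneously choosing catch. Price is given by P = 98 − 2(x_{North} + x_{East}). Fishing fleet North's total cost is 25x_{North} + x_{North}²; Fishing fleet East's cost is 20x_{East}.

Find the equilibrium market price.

Fishing fleet North's profit: π = x_{North}(98 − 2(x_{North} + x_{East})) − 25x_{North} − x_{North}².
∂π/∂x_{North} = 73 − 6x_{North} − 2x_{East} = 0, so x_{North} = 73/6 − (1/3)x_{East}.
For East: ∂π/∂x_{East} = 78 − 4x_{East} − 2x_{North} = 0 ⇒ x_{East} = 19.5 − 0.5x_{North}.
Substituting the second reaction function into the first: x_{North} = 73/6 − (1/3)(19.5 − 0.5x_{North}), which gives (5/6)x_{North} = 17/3 ⇒ x_{North} = 6.8.
Then x_{East} = 19.5 − 0.5·6.8 = 16.1.
Equilibrium price: P = 98 − 2·22.9 = 52.2.

52.2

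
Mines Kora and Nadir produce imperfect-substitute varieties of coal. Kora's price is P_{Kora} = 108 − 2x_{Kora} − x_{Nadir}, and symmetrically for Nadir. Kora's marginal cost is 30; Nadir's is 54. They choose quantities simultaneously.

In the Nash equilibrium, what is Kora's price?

64.4

Mine Kora's profit: π = x_{Kora}(108 − 2x_{Kora} − x_{Nadir}) − 30x_{Kora}.
∂π/∂x_{Kora} = 78 − 4x_{Kora} − x_{Nadir} = 0 ⇒ x_{Kora} = 19.5 − 0.25x_{Nadir}.
Similarly x_{Nadir} = 13.5 − 0.25x_{Kora}.
Substituting the second reaction function into the first: x_{Kora} = 19.5 − 0.25(13.5 − 0.25x_{Kora}), which gives 0.9375x_{Kora} = 16.125 ⇒ x_{Kora} = 17.2.
Then x_{Nadir} = 13.5 − 0.25·17.2 = 9.2.
P_{Kora} = 108 − 2·17.2 − 9.2 = 64.4.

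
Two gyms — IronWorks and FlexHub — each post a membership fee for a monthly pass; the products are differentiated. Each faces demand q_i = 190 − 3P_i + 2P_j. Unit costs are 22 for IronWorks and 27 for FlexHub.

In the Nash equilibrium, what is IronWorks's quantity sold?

128.8125

IronWorks's profit: π = (P_{IronWorks} − 22)(190 − 3P_{IronWorks} + 2P_{FlexHub}).
∂π/∂P_{IronWorks} = 256 − 6P_{IronWorks} + 2P_{FlexHub} = 0 ⇒ P_{IronWorks} = 128/3 + (1/3)P_{FlexHub}.
Similarly P_{FlexHub} = 271/6 + (1/3)P_{IronWorks}.
Solving the two reaction functions simultaneously: (1 − (1/3)(1/3))P_{IronWorks} = 128/3 + (1/3)·(271/6), so (8/9)P_{IronWorks} = 1039/18 and P_{IronWorks} = 64.9375.
Then P_{FlexHub} = 271/6 + (1/3)·64.9375 = 66.8125.
q_{IronWorks} = 190 − 3·64.9375 + 2·66.8125 = 128.8125.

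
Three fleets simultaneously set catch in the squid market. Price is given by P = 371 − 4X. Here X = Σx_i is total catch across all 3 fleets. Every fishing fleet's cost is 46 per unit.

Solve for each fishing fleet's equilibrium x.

20.3125

A representative fishing fleet's profit is π_i = x_i(371 − 4X) − 46x_i, with X = x_i + Σ_{j≠i} x_j.
First-order condition: 325 − 8x_i − 4Σ_{j≠i} x_j = 0.
With identical fishing fleets, set every x_j = x: then 325 − 8x − 8x = 0, i.e. x = 325/16 = 20.3125.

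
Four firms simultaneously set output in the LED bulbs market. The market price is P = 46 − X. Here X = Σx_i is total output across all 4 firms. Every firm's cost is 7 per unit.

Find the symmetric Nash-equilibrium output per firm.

A representative firm's profit is π_i = x_i(46 − X) − 7x_i, with X = x_i + Σ_{j≠i} x_j.
First-order condition: 39 − 2x_i − Σ_{j≠i} x_j = 0.
Imposing symmetry (x_j = x for all j) turns Σ_{j≠i} x_j into 3x, so 39 = 5x and x = 7.8.

7.8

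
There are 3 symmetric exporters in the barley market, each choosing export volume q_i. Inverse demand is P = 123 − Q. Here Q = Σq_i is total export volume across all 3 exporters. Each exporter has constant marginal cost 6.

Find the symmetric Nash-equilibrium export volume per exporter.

A representative exporter's profit is π_i = q_i(123 − Q) − 6q_i, with Q = q_i + Σ_{j≠i} q_j.
First-order condition: 117 − 2q_i − Σ_{j≠i} q_j = 0.
Imposing symmetry (q_j = q for all j) turns Σ_{j≠i} q_j into 2q, so 117 = 4q and q = 29.25.

29.25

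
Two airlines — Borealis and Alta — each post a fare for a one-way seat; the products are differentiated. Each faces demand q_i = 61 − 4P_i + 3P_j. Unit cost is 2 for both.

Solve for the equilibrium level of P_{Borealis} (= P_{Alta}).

Borealis's profit: π = (P_{Borealis} − 2)(61 − 4P_{Borealis} + 3P_{Alta}).
∂π/∂P_{Borealis} = 69 − 8P_{Borealis} + 3P_{Alta} = 0 ⇒ P_{Borealis} = 8.625 + 0.375P_{Alta}.
By symmetry P_{Alta} = P_{Borealis}; substituting into the reaction function, 0.625P_{Borealis} = 8.625 and P_{Borealis} = 13.8.

13.8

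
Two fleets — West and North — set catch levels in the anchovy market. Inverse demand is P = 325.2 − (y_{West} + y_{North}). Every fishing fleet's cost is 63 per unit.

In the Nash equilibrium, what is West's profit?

7638.76

Fishing fleet West's profit: π = y_{West}(325.2 − (y_{West} + y_{North})) − 63y_{West}.
∂π/∂y_{West} = 262.2 − 2y_{West} − y_{North} = 0, so y_{West} = 131.1 − 0.5y_{North}.
The game is symmetric, so in equilibrium y_{North} = y_{West}: the reaction function gives 1.5y_{West} = 131.1, hence y_{West} = 87.4.
Price P = 325.2 − 174.8 = 150.4.
West's profit: (150.4 − 63)·87.4 = 7638.76.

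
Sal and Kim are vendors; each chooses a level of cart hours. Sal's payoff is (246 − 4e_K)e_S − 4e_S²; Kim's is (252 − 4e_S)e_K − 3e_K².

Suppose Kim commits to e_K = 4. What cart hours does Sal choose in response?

28.75

Expanding Sal's payoff: 246e_S − 4e_Ke_S − 4e_S².
∂π/∂e_S = 246 − 4e_K − 8e_S = 0, so e_S = 30.75 − 0.5e_K.
At e_K = 4: e_S = 30.75 − 0.5·4 = 28.75.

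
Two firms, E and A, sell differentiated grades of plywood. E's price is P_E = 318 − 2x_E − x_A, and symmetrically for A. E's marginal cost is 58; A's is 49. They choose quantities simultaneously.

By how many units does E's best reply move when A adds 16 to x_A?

-4

Firm E's profit: π = x_E(318 − 2x_E − x_A) − 58x_E.
∂π/∂x_E = 260 − 4x_E − x_A = 0 ⇒ x_E = 65 − 0.25x_A.
The reaction-function slope is −0.25, so a 16-unit rise in x_A moves x_E by −0.25 × 16 = −4. E's best response falls — the actions are strategic substitutes.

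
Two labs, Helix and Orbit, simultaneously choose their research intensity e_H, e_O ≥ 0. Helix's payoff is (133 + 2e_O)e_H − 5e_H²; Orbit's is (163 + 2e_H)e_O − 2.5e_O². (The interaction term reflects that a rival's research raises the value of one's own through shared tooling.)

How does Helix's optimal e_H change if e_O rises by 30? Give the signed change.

Expanding Helix's payoff: 133e_H + 2e_Oe_H − 5e_H².
∂π/∂e_H = 133 + 2e_O − 10e_H = 0, so e_H = 13.3 + 0.2e_O.
The reaction-function slope is 0.2, so a 30-unit rise in e_O moves e_H by 0.2 × 30 = 6. Helix's best response rises — the actions are strategic complements.

6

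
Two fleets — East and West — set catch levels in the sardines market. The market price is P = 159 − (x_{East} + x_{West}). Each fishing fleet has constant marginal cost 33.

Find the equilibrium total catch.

Fishing fleet East's profit: π = x_{East}(159 − (x_{East} + x_{West})) − 33x_{East}.
∂π/∂x_{East} = 126 − 2x_{East} − x_{West} = 0, so x_{East} = 63 − 0.5x_{West}.
By symmetry x_{West} = x_{East}; substituting into the reaction function, 1.5x_{East} = 63 and x_{East} = 42.
Total catch: 42 + 42 = 84.

84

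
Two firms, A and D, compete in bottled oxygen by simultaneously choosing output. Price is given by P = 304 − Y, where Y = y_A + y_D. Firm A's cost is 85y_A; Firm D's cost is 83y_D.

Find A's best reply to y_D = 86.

Firm A's profit: π = y_A(304 − (y_A + y_D)) − 85y_A.
∂π/∂y_A = 219 − 2y_A − y_D = 0, so y_A = 109.5 − 0.5y_D.
At y_D = 86: y_A = 109.5 − 0.5·86 = 66.5.

66.5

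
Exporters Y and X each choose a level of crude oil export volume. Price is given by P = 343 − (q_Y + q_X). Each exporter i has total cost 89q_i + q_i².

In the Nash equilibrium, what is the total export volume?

Exporter Y's profit: π = q_Y(343 − (q_Y + q_X)) − 89q_Y − q_Y².
∂π/∂q_Y = 254 − 4q_Y − q_X = 0, so q_Y = 63.5 − 0.25q_X.
By symmetry q_X = q_Y; substituting into the reaction function, 1.25q_Y = 63.5 and q_Y = 50.8.
Total export volume: 50.8 + 50.8 = 101.6.

101.6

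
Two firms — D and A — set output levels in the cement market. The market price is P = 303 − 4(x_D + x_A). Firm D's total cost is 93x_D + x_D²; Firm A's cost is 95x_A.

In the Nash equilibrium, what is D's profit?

Firm D's profit: π = x_D(303 − 4(x_D + x_A)) − 93x_D − x_D².
∂π/∂x_D = 210 − 10x_D − 4x_A = 0, so x_D = 21 − 0.4x_A.
For A: ∂π/∂x_A = 208 − 8x_A − 4x_D = 0 ⇒ x_A = 26 − 0.5x_D.
Plugging x_A into D's best response: x_D = 21 − 0.4(26 − 0.5x_D) ⇒ 0.8x_D = 10.6, so x_D = 13.25.
Then x_A = 26 − 0.5·13.25 = 19.375.
Price P = 303 − 4·32.625 = 172.5.
D's profit: (172.5 − 93)·13.25 − (13.25)² = 877.8125.

877.8125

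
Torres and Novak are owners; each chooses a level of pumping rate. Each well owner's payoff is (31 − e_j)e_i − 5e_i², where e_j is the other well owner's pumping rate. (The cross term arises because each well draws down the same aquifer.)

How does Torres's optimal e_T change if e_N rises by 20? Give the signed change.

Torres's payoff is (31 − e_N)e_T − 5e_T².
∂π/∂e_T = 31 − e_N − 10e_T = 0, so e_T = 3.1 − 0.1e_N.
The reaction-function slope is −0.1, so a 20-unit rise in e_N moves e_T by −0.1 × 20 = −2. Torres's best response falls — the actions are strategic substitutes.

-2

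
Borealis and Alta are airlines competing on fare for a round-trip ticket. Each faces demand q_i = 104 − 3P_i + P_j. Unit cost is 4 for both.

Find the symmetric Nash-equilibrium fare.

23.2

Borealis's profit: π = (P_{Borealis} − 4)(104 − 3P_{Borealis} + P_{Alta}).
∂π/∂P_{Borealis} = 116 − 6P_{Borealis} + P_{Alta} = 0 ⇒ P_{Borealis} = 58/3 + (1/6)P_{Alta}.
Setting P_{Borealis} = P_{Alta} in the reaction function: P_{Borealis} = 58/3 + (1/6)P_{Borealis}, so P_{Borealis} = (58/3) / (5/6) = 23.2.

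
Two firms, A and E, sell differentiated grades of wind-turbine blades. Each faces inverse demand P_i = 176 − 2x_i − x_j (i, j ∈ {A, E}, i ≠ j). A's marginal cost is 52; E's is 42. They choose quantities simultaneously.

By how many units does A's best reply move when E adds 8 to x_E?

Firm A's profit: π = x_A(176 − 2x_A − x_E) − 52x_A.
∂π/∂x_A = 124 − 4x_A − x_E = 0 ⇒ x_A = 31 − 0.25x_E.
The reaction-function slope is −0.25, so an 8-unit rise in x_E moves x_A by −0.25 × 8 = −2. A's best response falls — the actions are strategic substitutes.

-2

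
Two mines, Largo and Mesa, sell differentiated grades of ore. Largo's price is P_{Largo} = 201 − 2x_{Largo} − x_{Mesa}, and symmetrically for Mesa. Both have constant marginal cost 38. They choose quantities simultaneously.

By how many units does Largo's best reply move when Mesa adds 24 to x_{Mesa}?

-6

Mine Largo's profit: π = x_{Largo}(201 − 2x_{Largo} − x_{Mesa}) − 38x_{Largo}.
∂π/∂x_{Largo} = 163 − 4x_{Largo} − x_{Mesa} = 0 ⇒ x_{Largo} = 40.75 − 0.25x_{Mesa}.
The reaction-function slope is −0.25, so a 24-unit rise in x_{Mesa} moves x_{Largo} by −0.25 × 24 = −6. Largo's best response falls — the actions are strategic substitutes.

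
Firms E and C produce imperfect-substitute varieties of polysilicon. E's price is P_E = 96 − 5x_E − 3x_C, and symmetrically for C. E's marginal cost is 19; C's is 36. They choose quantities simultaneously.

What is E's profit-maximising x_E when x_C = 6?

Firm E's profit: π = x_E(96 − 5x_E − 3x_C) − 19x_E.
∂π/∂x_E = 77 − 10x_E − 3x_C = 0 ⇒ x_E = 7.7 − 0.3x_C.
At x_C = 6: x_E = 7.7 − 0.3·6 = 5.9.

5.9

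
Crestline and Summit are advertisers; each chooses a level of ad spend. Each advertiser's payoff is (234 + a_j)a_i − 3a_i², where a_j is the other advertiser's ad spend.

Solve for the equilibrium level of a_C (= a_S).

Crestline's payoff is (234 + a_S)a_C − 3a_C².
∂π/∂a_C = 234 + a_S − 6a_C = 0, so a_C = 39 + (1/6)a_S.
By symmetry a_S = a_C; substituting into the reaction function, (5/6)a_C = 39 and a_C = 46.8.

46.8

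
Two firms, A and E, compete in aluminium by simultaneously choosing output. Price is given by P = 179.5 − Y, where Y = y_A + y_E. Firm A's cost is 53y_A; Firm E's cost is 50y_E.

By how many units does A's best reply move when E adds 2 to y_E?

Firm A's profit: π = y_A(179.5 − (y_A + y_E)) − 53y_A.
∂π/∂y_A = 126.5 − 2y_A − y_E = 0, so y_A = 63.25 − 0.5y_E.
The reaction-function slope is −0.5, so a 2-unit rise in y_E moves y_A by −0.5 × 2 = −1. A's best response falls — the actions are strategic substitutes.

-1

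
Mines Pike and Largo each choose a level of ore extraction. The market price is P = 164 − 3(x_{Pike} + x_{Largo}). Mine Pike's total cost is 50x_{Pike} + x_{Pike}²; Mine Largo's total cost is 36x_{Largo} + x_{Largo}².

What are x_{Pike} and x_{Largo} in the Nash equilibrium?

Mine Pike's profit: π = x_{Pike}(164 − 3(x_{Pike} + x_{Largo})) − 50x_{Pike} − x_{Pike}².
∂π/∂x_{Pike} = 114 − 8x_{Pike} − 3x_{Largo} = 0, so x_{Pike} = 14.25 − 0.375x_{Largo}.
By the same steps for Largo: x_{Largo} = 16 − 0.375x_{Pike}.
Solving the two reaction functions simultaneously: (1 − (−0.375)(−0.375))x_{Pike} = 14.25 − 0.375·16, so (55/64)x_{Pike} = 8.25 and x_{Pike} = 9.6.
Then x_{Largo} = 16 − 0.375·9.6 = 12.4.

9.6, 12.4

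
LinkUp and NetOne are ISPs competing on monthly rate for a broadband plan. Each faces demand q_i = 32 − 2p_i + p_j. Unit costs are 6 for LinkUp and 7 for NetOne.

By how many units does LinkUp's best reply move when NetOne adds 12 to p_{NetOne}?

3

LinkUp's profit: π = (p_{LinkUp} − 6)(32 − 2p_{LinkUp} + p_{NetOne}).
∂π/∂p_{LinkUp} = 44 − 4p_{LinkUp} + p_{NetOne} = 0 ⇒ p_{LinkUp} = 11 + 0.25p_{NetOne}.
The reaction-function slope is 0.25, so a 12-unit rise in p_{NetOne} moves p_{LinkUp} by 0.25 × 12 = 3. LinkUp's best response rises — the actions are strategic complements.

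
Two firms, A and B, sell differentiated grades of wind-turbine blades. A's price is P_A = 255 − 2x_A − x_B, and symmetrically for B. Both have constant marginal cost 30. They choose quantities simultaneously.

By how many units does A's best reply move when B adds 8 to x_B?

-2

Firm A's profit: π = x_A(255 − 2x_A − x_B) − 30x_A.
∂π/∂x_A = 225 − 4x_A − x_B = 0 ⇒ x_A = 56.25 − 0.25x_B.
The reaction-function slope is −0.25, so an 8-unit rise in x_B moves x_A by −0.25 × 8 = −2. A's best response falls — the actions are strategic substitutes.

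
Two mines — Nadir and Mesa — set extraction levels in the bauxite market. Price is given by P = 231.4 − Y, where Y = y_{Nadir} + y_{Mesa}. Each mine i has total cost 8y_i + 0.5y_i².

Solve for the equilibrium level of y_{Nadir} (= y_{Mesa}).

Mine Nadir's profit: π = y_{Nadir}(231.4 − (y_{Nadir} + y_{Mesa})) − 8y_{Nadir} − 0.5y_{Nadir}².
∂π/∂y_{Nadir} = 223.4 − 3y_{Nadir} − y_{Mesa} = 0, so y_{Nadir} = 1117/15 − (1/3)y_{Mesa}.
The game is symmetric, so in equilibrium y_{Mesa} = y_{Nadir}: the reaction function gives (4/3)y_{Nadir} = 1117/15, hence y_{Nadir} = 55.85.

55.85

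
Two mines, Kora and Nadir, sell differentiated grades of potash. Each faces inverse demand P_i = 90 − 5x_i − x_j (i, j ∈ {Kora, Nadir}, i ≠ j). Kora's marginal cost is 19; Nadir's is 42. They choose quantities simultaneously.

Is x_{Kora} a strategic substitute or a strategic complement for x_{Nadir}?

Mine Kora's profit: π = x_{Kora}(90 − 5x_{Kora} − x_{Nadir}) − 19x_{Kora}.
∂π/∂x_{Kora} = 71 − 10x_{Kora} − x_{Nadir} = 0 ⇒ x_{Kora} = 7.1 − 0.1x_{Nadir}.
The best-response slope dx_{Kora}/dx_{Nadir} = −0.1 < 0: the reaction function is downward-sloping, so the choices are strategic substitutes.

strategic substitutes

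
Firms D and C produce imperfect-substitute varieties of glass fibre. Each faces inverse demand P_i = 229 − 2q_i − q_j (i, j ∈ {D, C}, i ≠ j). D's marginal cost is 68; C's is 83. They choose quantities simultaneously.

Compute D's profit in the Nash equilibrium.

2204.48

Firm D's profit: π = q_D(229 − 2q_D − q_C) − 68q_D.
∂π/∂q_D = 161 − 4q_D − q_C = 0 ⇒ q_D = 40.25 − 0.25q_C.
Similarly q_C = 36.5 − 0.25q_D.
Substituting the second reaction function into the first: q_D = 40.25 − 0.25(36.5 − 0.25q_D), which gives 0.9375q_D = 31.125 ⇒ q_D = 33.2.
Then q_C = 36.5 − 0.25·33.2 = 28.2.
P_D = 229 − 2·33.2 − 28.2 = 134.4.
Profit = (134.4 − 68)·33.2 = 2204.48.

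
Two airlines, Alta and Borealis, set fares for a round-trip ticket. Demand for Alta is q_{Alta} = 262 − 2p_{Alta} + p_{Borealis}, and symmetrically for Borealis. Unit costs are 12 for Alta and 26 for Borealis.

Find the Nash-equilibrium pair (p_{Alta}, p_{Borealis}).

Alta's profit: π = (p_{Alta} − 12)(262 − 2p_{Alta} + p_{Borealis}).
∂π/∂p_{Alta} = 286 − 4p_{Alta} + p_{Borealis} = 0 ⇒ p_{Alta} = 71.5 + 0.25p_{Borealis}.
Similarly p_{Borealis} = 78.5 + 0.25p_{Alta}.
Plugging p_{Borealis} into Alta's best response: p_{Alta} = 71.5 + 0.25(78.5 + 0.25p_{Alta}) ⇒ 0.9375p_{Alta} = 91.125, so p_{Alta} = 97.2.
Then p_{Borealis} = 78.5 + 0.25·97.2 = 102.8.

97.2, 102.8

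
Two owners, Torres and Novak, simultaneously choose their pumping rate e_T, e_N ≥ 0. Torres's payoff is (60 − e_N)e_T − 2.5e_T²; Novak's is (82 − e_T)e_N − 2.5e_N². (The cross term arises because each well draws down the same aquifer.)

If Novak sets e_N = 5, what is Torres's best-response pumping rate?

11

Expanding Torres's payoff: 60e_T − e_Ne_T − 2.5e_T².
∂π/∂e_T = 60 − e_N − 5e_T = 0, so e_T = 12 − 0.2e_N.
At e_N = 5: e_T = 12 − 0.2·5 = 11.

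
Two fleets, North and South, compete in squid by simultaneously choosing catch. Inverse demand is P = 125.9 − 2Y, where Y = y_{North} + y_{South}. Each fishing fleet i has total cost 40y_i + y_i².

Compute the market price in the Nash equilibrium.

82.95

Fishing fleet North's profit: π = y_{North}(125.9 − 2(y_{North} + y_{South})) − 40y_{North} − y_{North}².
∂π/∂y_{North} = 85.9 − 6y_{North} − 2y_{South} = 0, so y_{North} = 859/60 − (1/3)y_{South}.
By symmetry y_{South} = y_{North}; substituting into the reaction function, (4/3)y_{North} = 859/60 and y_{North} = 10.7375.
Equilibrium price: P = 125.9 − 2·21.475 = 82.95.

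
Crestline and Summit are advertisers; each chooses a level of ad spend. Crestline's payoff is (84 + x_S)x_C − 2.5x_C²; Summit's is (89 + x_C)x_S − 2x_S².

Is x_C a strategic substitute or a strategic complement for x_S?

strategic complements

Expanding Crestline's payoff: 84x_C + x_Sx_C − 2.5x_C².
∂π/∂x_C = 84 + x_S − 5x_C = 0, so x_C = 16.8 + 0.2x_S.
The best-response slope dx_C/dx_S = 0.2 > 0: the reaction function is upward-sloping, so the choices are strategic complements.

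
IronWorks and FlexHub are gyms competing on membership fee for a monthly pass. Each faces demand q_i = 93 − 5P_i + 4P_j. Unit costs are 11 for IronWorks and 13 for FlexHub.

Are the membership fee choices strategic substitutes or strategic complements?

strategic complements

IronWorks's profit: π = (P_{IronWorks} − 11)(93 − 5P_{IronWorks} + 4P_{FlexHub}).
∂π/∂P_{IronWorks} = 148 − 10P_{IronWorks} + 4P_{FlexHub} = 0 ⇒ P_{IronWorks} = 14.8 + 0.4P_{FlexHub}.
The best-response slope dP_{IronWorks}/dP_{FlexHub} = 0.4 > 0: the reaction function is upward-sloping, so the choices are strategic complements.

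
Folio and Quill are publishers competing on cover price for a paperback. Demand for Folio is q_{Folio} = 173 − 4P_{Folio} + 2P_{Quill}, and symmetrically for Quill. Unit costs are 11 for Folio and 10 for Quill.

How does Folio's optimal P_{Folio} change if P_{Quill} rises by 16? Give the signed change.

4

Folio's profit: π = (P_{Folio} − 11)(173 − 4P_{Folio} + 2P_{Quill}).
∂π/∂P_{Folio} = 217 − 8P_{Folio} + 2P_{Quill} = 0 ⇒ P_{Folio} = 27.125 + 0.25P_{Quill}.
The reaction-function slope is 0.25, so a 16-unit rise in P_{Quill} moves P_{Folio} by 0.25 × 16 = 4. Folio's best response rises — the actions are strategic complements.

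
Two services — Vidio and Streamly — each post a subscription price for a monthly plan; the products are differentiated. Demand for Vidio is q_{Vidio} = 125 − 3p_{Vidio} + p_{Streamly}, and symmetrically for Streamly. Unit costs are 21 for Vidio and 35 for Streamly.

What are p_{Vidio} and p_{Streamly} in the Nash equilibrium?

38.8, 44.8

Vidio's profit: π = (p_{Vidio} − 21)(125 − 3p_{Vidio} + p_{Streamly}).
∂π/∂p_{Vidio} = 188 − 6p_{Vidio} + p_{Streamly} = 0 ⇒ p_{Vidio} = 94/3 + (1/6)p_{Streamly}.
Similarly p_{Streamly} = 115/3 + (1/6)p_{Vidio}.
Solving the two reaction functions simultaneously: (1 − (1/6)(1/6))p_{Vidio} = 94/3 + (1/6)·(115/3), so (35/36)p_{Vidio} = 679/18 and p_{Vidio} = 38.8.
Then p_{Streamly} = 115/3 + (1/6)·38.8 = 44.8.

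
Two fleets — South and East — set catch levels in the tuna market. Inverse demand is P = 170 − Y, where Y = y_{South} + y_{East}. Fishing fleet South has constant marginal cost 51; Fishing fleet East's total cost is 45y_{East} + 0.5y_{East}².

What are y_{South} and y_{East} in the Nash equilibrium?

Fishing fleet South's profit: π = y_{South}(170 − (y_{South} + y_{East})) − 51y_{South}.
∂π/∂y_{South} = 119 − 2y_{South} − y_{East} = 0, so y_{South} = 59.5 − 0.5y_{East}.
For East: ∂π/∂y_{East} = 125 − 3y_{East} − y_{South} = 0 ⇒ y_{East} = 125/3 − (1/3)y_{South}.
Substituting the second reaction function into the first: y_{South} = 59.5 − 0.5(125/3 − (1/3)y_{South}), which gives (5/6)y_{South} = 116/3 ⇒ y_{South} = 46.4.
Then y_{East} = 125/3 − (1/3)·46.4 = 26.2.

46.4, 26.2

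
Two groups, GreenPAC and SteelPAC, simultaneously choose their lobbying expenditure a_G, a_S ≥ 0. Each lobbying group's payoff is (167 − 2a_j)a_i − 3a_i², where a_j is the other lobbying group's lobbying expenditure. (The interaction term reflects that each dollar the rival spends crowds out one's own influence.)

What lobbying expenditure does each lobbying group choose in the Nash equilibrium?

GreenPAC's payoff is (167 − 2a_S)a_G − 3a_G².
∂π/∂a_G = 167 − 2a_S − 6a_G = 0, so a_G = 167/6 − (1/3)a_S.
The game is symmetric, so in equilibrium a_S = a_G: the reaction function gives (4/3)a_G = 167/6, hence a_G = 20.875.

20.875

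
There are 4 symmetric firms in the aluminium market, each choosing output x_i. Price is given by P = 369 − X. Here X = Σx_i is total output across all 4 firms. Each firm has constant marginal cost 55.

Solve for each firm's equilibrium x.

62.8

A representative firm's profit is π_i = x_i(369 − X) − 55x_i, with X = x_i + Σ_{j≠i} x_j.
First-order condition: 314 − 2x_i − Σ_{j≠i} x_j = 0.
Imposing symmetry (x_j = x for all j) turns Σ_{j≠i} x_j into 3x, so 314 = 5x and x = 62.8.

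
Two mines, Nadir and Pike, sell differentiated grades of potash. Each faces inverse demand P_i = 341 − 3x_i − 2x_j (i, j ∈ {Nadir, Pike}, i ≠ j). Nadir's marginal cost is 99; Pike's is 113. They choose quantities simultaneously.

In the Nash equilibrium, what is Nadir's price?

Mine Nadir's profit: π = x_{Nadir}(341 − 3x_{Nadir} − 2x_{Pike}) − 99x_{Nadir}.
∂π/∂x_{Nadir} = 242 − 6x_{Nadir} − 2x_{Pike} = 0 ⇒ x_{Nadir} = 121/3 − (1/3)x_{Pike}.
Similarly x_{Pike} = 38 − (1/3)x_{Nadir}.
Substituting the second reaction function into the first: x_{Nadir} = 121/3 − (1/3)(38 − (1/3)x_{Nadir}), which gives (8/9)x_{Nadir} = 83/3 ⇒ x_{Nadir} = 31.125.
Then x_{Pike} = 38 − (1/3)·31.125 = 27.625.
P_{Nadir} = 341 − 3·31.125 − 2·27.625 = 192.375.

192.375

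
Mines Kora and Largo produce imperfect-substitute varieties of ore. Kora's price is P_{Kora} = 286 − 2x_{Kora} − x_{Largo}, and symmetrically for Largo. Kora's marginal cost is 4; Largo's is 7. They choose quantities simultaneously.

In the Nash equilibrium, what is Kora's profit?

6407.12

Mine Kora's profit: π = x_{Kora}(286 − 2x_{Kora} − x_{Largo}) − 4x_{Kora}.
∂π/∂x_{Kora} = 282 − 4x_{Kora} − x_{Largo} = 0 ⇒ x_{Kora} = 70.5 − 0.25x_{Largo}.
Similarly x_{Largo} = 69.75 − 0.25x_{Kora}.
Solving the two reaction functions simultaneously: (1 − (−0.25)(−0.25))x_{Kora} = 70.5 − 0.25·69.75, so 0.9375x_{Kora} = 53.0625 and x_{Kora} = 56.6.
Then x_{Largo} = 69.75 − 0.25·56.6 = 55.6.
P_{Kora} = 286 − 2·56.6 − 55.6 = 117.2.
Profit = (117.2 − 4)·56.6 = 6407.12.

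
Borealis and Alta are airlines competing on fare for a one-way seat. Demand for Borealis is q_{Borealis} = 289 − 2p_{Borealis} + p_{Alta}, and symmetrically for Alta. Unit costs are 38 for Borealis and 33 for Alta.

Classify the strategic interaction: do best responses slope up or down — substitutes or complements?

Borealis's profit: π = (p_{Borealis} − 38)(289 − 2p_{Borealis} + p_{Alta}).
∂π/∂p_{Borealis} = 365 − 4p_{Borealis} + p_{Alta} = 0 ⇒ p_{Borealis} = 91.25 + 0.25p_{Alta}.
The best-response slope dp_{Borealis}/dp_{Alta} = 0.25 > 0: the reaction function is upward-sloping, so the choices are strategic complements.

strategic complements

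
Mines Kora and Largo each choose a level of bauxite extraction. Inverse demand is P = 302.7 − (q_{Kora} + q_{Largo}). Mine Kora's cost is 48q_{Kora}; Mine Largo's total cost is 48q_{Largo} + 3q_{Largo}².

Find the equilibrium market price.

Mine Kora's profit: π = q_{Kora}(302.7 − (q_{Kora} + q_{Largo})) − 48q_{Kora}.
∂π/∂q_{Kora} = 254.7 − 2q_{Kora} − q_{Largo} = 0, so q_{Kora} = 127.35 − 0.5q_{Largo}.
For Largo: ∂π/∂q_{Largo} = 254.7 − 8q_{Largo} − q_{Kora} = 0 ⇒ q_{Largo} = 31.8375 − 0.125q_{Kora}.
Plugging q_{Largo} into Kora's best response: q_{Kora} = 127.35 − 0.5(31.8375 − 0.125q_{Kora}) ⇒ 0.9375q_{Kora} = 17829/160, so q_{Kora} = 118.86.
Then q_{Largo} = 31.8375 − 0.125·118.86 = 16.98.
Equilibrium price: P = 302.7 − 135.84 = 166.86.

166.86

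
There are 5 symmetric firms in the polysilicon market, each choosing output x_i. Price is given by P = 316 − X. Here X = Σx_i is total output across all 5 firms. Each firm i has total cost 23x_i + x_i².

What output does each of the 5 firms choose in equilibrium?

36.625

A representative firm's profit is π_i = x_i(316 − X) − 23x_i − x_i², with X = x_i + Σ_{j≠i} x_j.
First-order condition: 293 − 4x_i − Σ_{j≠i} x_j = 0.
With identical firms, set every x_j = x: then 293 − 4x − 4x = 0, i.e. x = 293/8 = 36.625.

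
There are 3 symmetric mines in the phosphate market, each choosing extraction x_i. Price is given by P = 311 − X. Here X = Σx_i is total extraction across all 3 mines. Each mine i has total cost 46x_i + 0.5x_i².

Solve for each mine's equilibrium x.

53

A representative mine's profit is π_i = x_i(311 − X) − 46x_i − 0.5x_i², with X = x_i + Σ_{j≠i} x_j.
First-order condition: 265 − 3x_i − Σ_{j≠i} x_j = 0.
Imposing symmetry (x_j = x for all j) turns Σ_{j≠i} x_j into 2x, so 265 = 5x and x = 53.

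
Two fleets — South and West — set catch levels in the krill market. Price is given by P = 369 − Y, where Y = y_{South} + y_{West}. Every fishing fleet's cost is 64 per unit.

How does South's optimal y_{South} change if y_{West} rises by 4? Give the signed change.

-2

Fishing fleet South's profit: π = y_{South}(369 − (y_{South} + y_{West})) − 64y_{South}.
∂π/∂y_{South} = 305 − 2y_{South} − y_{West} = 0, so y_{South} = 152.5 − 0.5y_{West}.
The reaction-function slope is −0.5, so a 4-unit rise in y_{West} moves y_{South} by −0.5 × 4 = −2. South's best response falls — the actions are strategic substitutes.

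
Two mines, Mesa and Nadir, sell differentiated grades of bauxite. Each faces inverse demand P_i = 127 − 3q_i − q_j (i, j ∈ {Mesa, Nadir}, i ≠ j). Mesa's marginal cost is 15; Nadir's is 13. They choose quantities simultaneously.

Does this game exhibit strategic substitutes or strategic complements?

strategic substitutes

Mine Mesa's profit: π = q_{Mesa}(127 − 3q_{Mesa} − q_{Nadir}) − 15q_{Mesa}.
∂π/∂q_{Mesa} = 112 − 6q_{Mesa} − q_{Nadir} = 0 ⇒ q_{Mesa} = 56/3 − (1/6)q_{Nadir}.
The best-response slope dq_{Mesa}/dq_{Nadir} = −1/6 < 0: the reaction function is downward-sloping, so the choices are strategic substitutes.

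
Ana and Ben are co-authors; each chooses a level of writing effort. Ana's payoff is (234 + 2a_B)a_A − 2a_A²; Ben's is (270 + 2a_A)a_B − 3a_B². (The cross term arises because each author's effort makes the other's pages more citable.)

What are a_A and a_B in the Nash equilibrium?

97.2, 77.4

Expanding Ana's payoff: 234a_A + 2a_Ba_A − 2a_A².
∂π/∂a_A = 234 + 2a_B − 4a_A = 0, so a_A = 58.5 + 0.5a_B.
Likewise for Ben: a_B = 45 + (1/3)a_A.
Solving the two reaction functions simultaneously: (1 − (0.5)(1/3))a_A = 58.5 + 0.5·45, so (5/6)a_A = 81 and a_A = 97.2.
Then a_B = 45 + (1/3)·97.2 = 77.4.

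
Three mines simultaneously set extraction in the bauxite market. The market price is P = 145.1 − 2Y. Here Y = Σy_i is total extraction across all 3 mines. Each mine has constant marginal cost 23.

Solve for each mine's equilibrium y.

A representative mine's profit is π_i = y_i(145.1 − 2Y) − 23y_i, with Y = y_i + Σ_{j≠i} y_j.
First-order condition: 122.1 − 4y_i − 2Σ_{j≠i} y_j = 0.
With identical mines, set every y_j = y: then 122.1 − 4y − 4y = 0, i.e. y = 122.1/8 = 15.2625.

15.2625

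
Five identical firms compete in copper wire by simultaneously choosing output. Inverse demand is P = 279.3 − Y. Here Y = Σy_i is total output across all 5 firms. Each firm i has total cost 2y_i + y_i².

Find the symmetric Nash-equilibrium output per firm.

A representative firm's profit is π_i = y_i(279.3 − Y) − 2y_i − y_i², with Y = y_i + Σ_{j≠i} y_j.
First-order condition: 277.3 − 4y_i − Σ_{j≠i} y_j = 0.
In a symmetric equilibrium every firm chooses the same y, so Σ_{j≠i} y_j = 4y. The condition becomes 277.3 − 8y = 0, giving y = 277.3/8 = 34.6625.

34.6625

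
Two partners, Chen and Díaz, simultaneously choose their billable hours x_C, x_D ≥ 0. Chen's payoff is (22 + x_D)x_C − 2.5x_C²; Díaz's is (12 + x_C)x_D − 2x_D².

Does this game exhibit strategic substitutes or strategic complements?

Expanding Chen's payoff: 22x_C + x_Dx_C − 2.5x_C².
∂π/∂x_C = 22 + x_D − 5x_C = 0, so x_C = 4.4 + 0.2x_D.
The best-response slope dx_C/dx_D = 0.2 > 0: the reaction function is upward-sloping, so the choices are strategic complements.

strategic complements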